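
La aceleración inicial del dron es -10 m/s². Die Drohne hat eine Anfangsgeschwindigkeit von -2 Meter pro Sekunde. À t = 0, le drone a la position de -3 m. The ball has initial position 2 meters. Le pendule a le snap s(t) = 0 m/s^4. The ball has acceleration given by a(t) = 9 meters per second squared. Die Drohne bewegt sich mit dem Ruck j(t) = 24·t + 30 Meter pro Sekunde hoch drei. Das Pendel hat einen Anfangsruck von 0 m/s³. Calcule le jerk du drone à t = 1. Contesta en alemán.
Wir haben den Ruck j(t) = 24·t + 30. Durch Einsetzen von t = 1: j(1) = 54.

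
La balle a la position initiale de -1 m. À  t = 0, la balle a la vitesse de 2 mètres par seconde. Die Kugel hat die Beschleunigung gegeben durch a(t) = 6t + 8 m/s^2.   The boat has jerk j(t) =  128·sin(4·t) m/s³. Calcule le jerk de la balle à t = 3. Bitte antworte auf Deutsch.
Ausgehend von der Beschleunigung a(t) = 6·t + 8, nehmen wir 1 Ableitung. Mit d/dt von a(t) finden wir j(t) = 6. Wir haben den Ruck j(t) = 6. Durch Einsetzen von t = 3: j(3) = 6.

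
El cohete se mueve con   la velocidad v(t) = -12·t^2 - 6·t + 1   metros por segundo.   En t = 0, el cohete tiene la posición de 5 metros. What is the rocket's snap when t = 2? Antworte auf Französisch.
Nous devons dériver notre équation de la vitesse v(t) = -12·t^2 - 6·t + 1 3 fois. La dérivée de la vitesse donne l'accélération: a(t) = -24·t - 6. La dérivée de l'accélération donne le jerk: j(t) = -24. En prenant d/dt de j(t), nous trouvons s(t) = 0. Nous avons le snap s(t) = 0. En substituant t = 2: s(2) = 0.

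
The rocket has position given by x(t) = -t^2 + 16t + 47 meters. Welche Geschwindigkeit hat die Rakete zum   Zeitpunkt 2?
Um dies zu lösen, müssen wir 1 Ableitung unserer Gleichung für die Position x(t) = -t^2 + 16·t + 47 nehmen. Durch Ableiten von der Position erhalten wir die Geschwindigkeit: v(t) = 16 - 2·t. Aus der Gleichung für die Geschwindigkeit v(t) = 16 - 2·t, setzen wir t = 2 ein und erhalten v = 12.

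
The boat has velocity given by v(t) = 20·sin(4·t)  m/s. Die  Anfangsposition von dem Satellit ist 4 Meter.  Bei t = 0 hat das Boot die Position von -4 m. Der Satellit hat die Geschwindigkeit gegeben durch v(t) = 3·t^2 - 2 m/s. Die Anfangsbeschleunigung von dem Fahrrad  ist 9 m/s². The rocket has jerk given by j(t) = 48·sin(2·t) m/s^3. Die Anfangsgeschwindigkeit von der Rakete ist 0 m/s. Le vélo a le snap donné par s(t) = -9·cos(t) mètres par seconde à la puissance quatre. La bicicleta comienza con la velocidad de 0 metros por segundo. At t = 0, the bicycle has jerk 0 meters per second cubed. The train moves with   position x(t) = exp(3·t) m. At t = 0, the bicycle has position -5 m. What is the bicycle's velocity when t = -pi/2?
To solve this, we need to take 3 integrals of our snap equation s(t) = -9·cos(t). The integral of snap, with j(0) = 0, gives jerk: j(t) = -9·sin(t). Taking ∫j(t)dt and applying a(0) = 9, we find a(t) = 9·cos(t). Taking ∫a(t)dt and applying v(0) = 0, we find v(t) = 9·sin(t). We have velocity v(t) = 9·sin(t). Substituting t = -pi/2: v(-pi/2) = -9.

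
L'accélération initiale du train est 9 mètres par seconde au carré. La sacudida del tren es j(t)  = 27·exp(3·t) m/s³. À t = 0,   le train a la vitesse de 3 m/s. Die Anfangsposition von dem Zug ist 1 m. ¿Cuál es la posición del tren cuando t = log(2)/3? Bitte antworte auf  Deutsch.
Um dies zu lösen, müssen wir 3 Stammfunktionen unserer Gleichung für den Ruck j(t) = 27·exp(3·t) finden. Die Stammfunktion von dem Ruck, mit a(0) = 9, ergibt die Beschleunigung: a(t) = 9·exp(3·t). Die Stammfunktion von der Beschleunigung ist die Geschwindigkeit. Mit v(0) = 3 erhalten wir v(t) = 3·exp(3·t). Mit ∫v(t)dt und Anwendung von x(0) = 1, finden wir x(t) = exp(3·t). Aus der Gleichung für die Position x(t) = exp(3·t), setzen wir t = log(2)/3 ein und erhalten x = 2.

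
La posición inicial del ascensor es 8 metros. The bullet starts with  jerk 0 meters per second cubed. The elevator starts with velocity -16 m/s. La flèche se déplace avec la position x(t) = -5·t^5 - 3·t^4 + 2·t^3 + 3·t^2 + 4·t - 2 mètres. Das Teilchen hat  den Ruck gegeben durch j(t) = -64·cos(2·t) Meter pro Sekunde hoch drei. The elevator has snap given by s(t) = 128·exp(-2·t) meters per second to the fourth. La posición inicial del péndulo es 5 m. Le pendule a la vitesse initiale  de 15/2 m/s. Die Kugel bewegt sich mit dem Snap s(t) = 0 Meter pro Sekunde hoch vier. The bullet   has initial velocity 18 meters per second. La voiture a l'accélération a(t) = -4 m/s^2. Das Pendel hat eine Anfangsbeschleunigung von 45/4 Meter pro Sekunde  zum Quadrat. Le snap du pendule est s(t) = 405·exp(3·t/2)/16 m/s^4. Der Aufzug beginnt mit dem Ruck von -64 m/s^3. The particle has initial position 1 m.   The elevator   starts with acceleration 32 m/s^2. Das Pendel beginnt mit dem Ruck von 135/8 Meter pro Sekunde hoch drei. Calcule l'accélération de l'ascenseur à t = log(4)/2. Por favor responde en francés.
Pour résoudre ceci, nous devons prendre 2 primitives de notre équation du snap s(t) = 128·exp(-2·t). En prenant ∫s(t)dt et en appliquant j(0) = -64, nous trouvons j(t) = -64·exp(-2·t). La primitive du jerk, avec a(0) = 32, donne l'accélération: a(t) = 32·exp(-2·t). De l'équation de l'accélération a(t) = 32·exp(-2·t), nous substituons t = log(4)/2 pour obtenir a = 8.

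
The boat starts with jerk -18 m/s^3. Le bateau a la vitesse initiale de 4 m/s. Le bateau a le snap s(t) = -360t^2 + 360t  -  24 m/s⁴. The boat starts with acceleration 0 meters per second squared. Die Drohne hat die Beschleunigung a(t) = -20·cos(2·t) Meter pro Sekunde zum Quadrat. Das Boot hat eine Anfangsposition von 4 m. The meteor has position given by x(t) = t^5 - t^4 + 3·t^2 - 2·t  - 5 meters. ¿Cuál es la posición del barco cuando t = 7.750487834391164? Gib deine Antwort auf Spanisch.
Partiendo del snap s(t) = -360·t^2 + 360·t - 24, tomamos 4 antiderivadas. Tomando ∫s(t)dt y aplicando j(0) = -18, encontramos j(t) = -120·t^3 + 180·t^2 - 24·t - 18. Integrando la sacudida y usando la condición inicial a(0) = 0, obtenemos a(t) = 6·t·(-5·t^3 + 10·t^2 - 2·t - 3). Tomando ∫a(t)dt y aplicando v(0) = 4, encontramos v(t) = -6·t^5 + 15·t^4 - 4·t^3 - 9·t^2 + 4. La integral de la velocidad es la posición. Usando x(0) = 4, obtenemos x(t) = -t^6 + 3·t^5 - t^4 - 3·t^3 + 4·t + 4. De la ecuación de la posición x(t) = -t^6 + 3·t^5 - t^4 - 3·t^3 + 4·t + 4, sustituimos t = 7.750487834391164 para obtener x = -137826.810039486.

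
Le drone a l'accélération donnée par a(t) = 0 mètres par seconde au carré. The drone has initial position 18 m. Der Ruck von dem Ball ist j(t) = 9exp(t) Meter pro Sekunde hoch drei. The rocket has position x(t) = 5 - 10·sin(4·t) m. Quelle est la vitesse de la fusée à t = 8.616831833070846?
En partant de la position x(t) = 5 - 10·sin(4·t), nous prenons 1 dérivée. En prenant d/dt de x(t), nous trouvons v(t) = -40·cos(4·t). Nous avons la vitesse v(t) = -40·cos(4·t). En substituant t = 8.616831833070846: v(8.616831833070846) = 39.8374188333926.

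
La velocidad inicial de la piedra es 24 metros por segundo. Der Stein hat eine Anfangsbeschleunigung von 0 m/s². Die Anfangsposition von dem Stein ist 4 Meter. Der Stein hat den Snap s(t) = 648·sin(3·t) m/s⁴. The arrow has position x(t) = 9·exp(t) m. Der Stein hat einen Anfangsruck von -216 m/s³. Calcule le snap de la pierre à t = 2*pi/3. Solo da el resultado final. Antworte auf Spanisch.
s(2*pi/3) = 0.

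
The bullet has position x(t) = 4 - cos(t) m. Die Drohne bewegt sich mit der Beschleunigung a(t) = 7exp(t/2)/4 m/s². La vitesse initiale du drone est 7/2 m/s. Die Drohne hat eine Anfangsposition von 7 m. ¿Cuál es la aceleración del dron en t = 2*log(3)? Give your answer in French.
De l'équation de l'accélération a(t) = 7·exp(t/2)/4, nous substituons t = 2*log(3) pour obtenir a = 21/4.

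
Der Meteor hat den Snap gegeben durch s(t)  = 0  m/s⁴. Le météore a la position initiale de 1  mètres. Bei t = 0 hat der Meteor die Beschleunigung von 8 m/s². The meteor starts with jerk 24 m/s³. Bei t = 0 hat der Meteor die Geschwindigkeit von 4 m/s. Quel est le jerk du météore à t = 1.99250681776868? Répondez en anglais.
To solve this, we need to take 1 integral of our snap equation s(t) = 0. The antiderivative of snap is jerk. Using j(0) = 24, we get j(t) = 24. We have jerk j(t) = 24. Substituting t = 1.99250681776868: j(1.99250681776868) = 24.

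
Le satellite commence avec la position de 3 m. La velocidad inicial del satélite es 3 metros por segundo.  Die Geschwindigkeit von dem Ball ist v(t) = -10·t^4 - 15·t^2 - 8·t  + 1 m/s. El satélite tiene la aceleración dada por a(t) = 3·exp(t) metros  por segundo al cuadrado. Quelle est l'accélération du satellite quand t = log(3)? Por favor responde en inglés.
We have acceleration a(t) = 3·exp(t). Substituting t = log(3): a(log(3)) = 9.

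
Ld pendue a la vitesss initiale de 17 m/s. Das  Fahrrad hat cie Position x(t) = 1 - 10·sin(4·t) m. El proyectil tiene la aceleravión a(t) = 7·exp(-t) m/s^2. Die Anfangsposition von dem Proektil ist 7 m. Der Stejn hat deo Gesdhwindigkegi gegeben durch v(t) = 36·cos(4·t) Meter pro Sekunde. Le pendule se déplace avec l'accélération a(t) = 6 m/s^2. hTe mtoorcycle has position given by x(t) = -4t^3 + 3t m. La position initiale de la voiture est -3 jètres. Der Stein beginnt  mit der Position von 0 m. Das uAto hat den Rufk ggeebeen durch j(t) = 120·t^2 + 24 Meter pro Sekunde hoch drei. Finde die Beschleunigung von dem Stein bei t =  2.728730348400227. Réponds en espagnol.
Para resolver esto, necesitamos tomar 1 derivada de nuestra ecuación de la velocidad v(t) = 36·cos(4·t). Tomando d/dt de v(t), encontramos a(t) = -144·sin(4·t). Usando a(t) = -144·sin(4·t) y sustituyendo t = 2.728730348400227, encontramos a = 143.531901796531.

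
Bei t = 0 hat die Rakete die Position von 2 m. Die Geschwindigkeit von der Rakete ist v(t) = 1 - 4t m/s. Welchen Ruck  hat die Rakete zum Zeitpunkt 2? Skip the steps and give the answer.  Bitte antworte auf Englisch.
At t = 2, j = 0.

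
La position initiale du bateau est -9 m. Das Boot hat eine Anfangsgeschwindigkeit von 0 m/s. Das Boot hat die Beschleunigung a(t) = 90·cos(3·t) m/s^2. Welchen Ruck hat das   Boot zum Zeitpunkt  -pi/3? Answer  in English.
To solve this, we need to take 1 derivative of our acceleration equation a(t) = 90·cos(3·t). Differentiating acceleration, we get jerk: j(t) = -270·sin(3·t). From the given jerk equation j(t) = -270·sin(3·t), we substitute t = -pi/3 to get j = 0.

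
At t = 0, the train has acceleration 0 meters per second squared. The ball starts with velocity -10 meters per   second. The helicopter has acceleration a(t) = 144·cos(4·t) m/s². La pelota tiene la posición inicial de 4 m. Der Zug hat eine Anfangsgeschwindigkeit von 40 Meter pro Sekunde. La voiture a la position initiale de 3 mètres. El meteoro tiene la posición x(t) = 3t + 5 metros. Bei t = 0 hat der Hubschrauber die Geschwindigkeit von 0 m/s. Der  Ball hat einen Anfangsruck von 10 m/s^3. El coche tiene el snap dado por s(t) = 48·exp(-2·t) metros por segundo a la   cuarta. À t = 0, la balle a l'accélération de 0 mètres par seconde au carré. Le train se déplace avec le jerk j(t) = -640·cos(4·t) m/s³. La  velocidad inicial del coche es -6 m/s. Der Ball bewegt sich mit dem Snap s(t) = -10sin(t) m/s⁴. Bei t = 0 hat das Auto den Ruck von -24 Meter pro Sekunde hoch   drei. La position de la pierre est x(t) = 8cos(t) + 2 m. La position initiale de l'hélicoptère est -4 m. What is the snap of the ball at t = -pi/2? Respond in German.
Aus der Gleichung für den Snap s(t) = -10·sin(t), setzen wir t = -pi/2 ein und erhalten s = 10.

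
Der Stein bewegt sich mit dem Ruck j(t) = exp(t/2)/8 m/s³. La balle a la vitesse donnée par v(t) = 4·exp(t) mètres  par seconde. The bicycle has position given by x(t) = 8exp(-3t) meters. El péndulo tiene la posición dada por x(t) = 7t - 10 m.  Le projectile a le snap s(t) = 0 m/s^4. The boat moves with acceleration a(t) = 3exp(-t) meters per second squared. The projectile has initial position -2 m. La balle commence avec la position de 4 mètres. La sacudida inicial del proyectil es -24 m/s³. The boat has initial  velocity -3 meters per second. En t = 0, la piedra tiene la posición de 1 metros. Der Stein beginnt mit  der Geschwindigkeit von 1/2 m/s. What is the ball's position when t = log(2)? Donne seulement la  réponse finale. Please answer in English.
The position at t = log(2) is x = 8.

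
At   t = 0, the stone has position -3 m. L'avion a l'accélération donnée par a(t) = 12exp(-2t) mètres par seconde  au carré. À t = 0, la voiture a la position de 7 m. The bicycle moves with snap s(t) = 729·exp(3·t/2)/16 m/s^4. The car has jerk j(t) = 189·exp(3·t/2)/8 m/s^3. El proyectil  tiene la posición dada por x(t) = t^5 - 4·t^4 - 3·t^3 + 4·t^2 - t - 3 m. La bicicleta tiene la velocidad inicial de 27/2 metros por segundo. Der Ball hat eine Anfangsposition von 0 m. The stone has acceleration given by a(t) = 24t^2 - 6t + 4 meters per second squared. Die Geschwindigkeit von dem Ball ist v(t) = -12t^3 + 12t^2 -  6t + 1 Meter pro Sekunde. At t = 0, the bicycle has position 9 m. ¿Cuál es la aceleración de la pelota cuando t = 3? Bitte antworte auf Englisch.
To solve this, we need to take 1 derivative of our velocity equation v(t) = -12·t^3 + 12·t^2 - 6·t + 1. Taking d/dt of v(t), we find a(t) = -36·t^2 + 24·t - 6. We have acceleration a(t) = -36·t^2 + 24·t - 6. Substituting t = 3: a(3) = -258.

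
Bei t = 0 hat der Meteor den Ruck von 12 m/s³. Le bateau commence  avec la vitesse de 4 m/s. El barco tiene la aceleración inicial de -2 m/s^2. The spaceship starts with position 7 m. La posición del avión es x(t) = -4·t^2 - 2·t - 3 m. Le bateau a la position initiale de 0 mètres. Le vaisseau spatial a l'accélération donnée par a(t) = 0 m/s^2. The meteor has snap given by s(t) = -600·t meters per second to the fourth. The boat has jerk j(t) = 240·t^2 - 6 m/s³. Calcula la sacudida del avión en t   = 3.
Debemos derivar nuestra ecuación de la posición x(t) = -4·t^2 - 2·t - 3 3 veces. Derivando la posición, obtenemos la velocidad: v(t) = -8·t - 2. Derivando la velocidad, obtenemos la aceleración: a(t) = -8. Derivando la aceleración, obtenemos la sacudida: j(t) = 0. Usando j(t) = 0 y sustituyendo t = 3, encontramos j = 0.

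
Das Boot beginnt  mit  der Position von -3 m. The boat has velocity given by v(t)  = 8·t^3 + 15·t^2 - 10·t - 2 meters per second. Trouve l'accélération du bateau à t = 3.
Nous devons dériver notre équation de la vitesse v(t) = 8·t^3 + 15·t^2 - 10·t - 2 1 fois. En dérivant la vitesse, nous obtenons l'accélération: a(t) = 24·t^2 + 30·t - 10. De l'équation de l'accélération a(t) = 24·t^2 + 30·t - 10, nous substituons t = 3 pour obtenir a = 296.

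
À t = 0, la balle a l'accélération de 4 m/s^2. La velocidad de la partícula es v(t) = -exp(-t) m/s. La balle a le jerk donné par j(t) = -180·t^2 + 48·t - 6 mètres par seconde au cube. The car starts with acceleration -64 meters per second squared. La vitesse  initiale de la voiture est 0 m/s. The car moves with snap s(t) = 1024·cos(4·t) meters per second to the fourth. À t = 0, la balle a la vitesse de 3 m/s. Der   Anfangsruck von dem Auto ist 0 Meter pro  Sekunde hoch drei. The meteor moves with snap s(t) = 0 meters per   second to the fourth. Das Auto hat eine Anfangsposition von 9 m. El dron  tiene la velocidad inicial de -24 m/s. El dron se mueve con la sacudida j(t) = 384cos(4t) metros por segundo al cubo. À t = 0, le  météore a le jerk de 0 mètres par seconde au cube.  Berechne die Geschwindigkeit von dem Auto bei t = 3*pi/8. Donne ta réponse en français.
Pour résoudre ceci, nous devons prendre 3 intégrales de notre équation du snap s(t) = 1024·cos(4·t). L'intégrale du snap, avec j(0) = 0, donne le jerk: j(t) = 256·sin(4·t). L'intégrale du jerk, avec a(0) = -64, donne l'accélération: a(t) = -64·cos(4·t). L'intégrale de l'accélération est la vitesse. En utilisant v(0) = 0, nous obtenons v(t) = -16·sin(4·t). De l'équation de la vitesse v(t) = -16·sin(4·t), nous substituons t = 3*pi/8 pour obtenir v = 16.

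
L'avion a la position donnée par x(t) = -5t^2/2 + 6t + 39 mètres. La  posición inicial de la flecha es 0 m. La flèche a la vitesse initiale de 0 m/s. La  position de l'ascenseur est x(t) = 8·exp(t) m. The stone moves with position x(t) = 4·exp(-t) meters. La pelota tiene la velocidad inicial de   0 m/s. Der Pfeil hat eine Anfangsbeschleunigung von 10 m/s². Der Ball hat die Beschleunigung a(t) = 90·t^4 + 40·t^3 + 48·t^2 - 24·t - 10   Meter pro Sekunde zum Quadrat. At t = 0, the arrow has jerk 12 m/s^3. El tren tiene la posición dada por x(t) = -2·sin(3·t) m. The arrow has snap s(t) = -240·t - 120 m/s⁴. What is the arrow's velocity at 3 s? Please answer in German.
Um dies zu lösen, müssen wir 3 Stammfunktionen unserer Gleichung für den Snap s(t) = -240·t - 120 finden. Das Integral von dem Snap, mit j(0) = 12, ergibt den Ruck: j(t) = -120·t^2 - 120·t + 12. Mit ∫j(t)dt und Anwendung von a(0) = 10, finden wir a(t) = -40·t^3 - 60·t^2 + 12·t + 10. Mit ∫a(t)dt und Anwendung von v(0) = 0, finden wir v(t) = 2·t·(-5·t^3 - 10·t^2 + 3·t + 5). Wir haben die Geschwindigkeit v(t) = 2·t·(-5·t^3 - 10·t^2 + 3·t + 5). Durch Einsetzen von t = 3: v(3) = -1266.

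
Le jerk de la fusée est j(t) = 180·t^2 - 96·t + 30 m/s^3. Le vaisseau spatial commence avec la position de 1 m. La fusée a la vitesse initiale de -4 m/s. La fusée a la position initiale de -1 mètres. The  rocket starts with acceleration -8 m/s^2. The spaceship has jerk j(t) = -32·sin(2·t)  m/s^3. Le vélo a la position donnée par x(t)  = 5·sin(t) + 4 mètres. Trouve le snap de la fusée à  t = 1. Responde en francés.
Nous devons dériver notre équation du jerk j(t) = 180·t^2 - 96·t + 30 1 fois. En prenant d/dt de j(t), nous trouvons s(t) = 360·t - 96. Nous avons le snap s(t) = 360·t - 96. En substituant t = 1: s(1) = 264.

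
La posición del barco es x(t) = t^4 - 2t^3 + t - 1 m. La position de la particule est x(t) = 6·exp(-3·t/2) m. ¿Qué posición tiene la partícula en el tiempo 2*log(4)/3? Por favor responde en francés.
Nous avons la position x(t) = 6·exp(-3·t/2). En substituant t = 2*log(4)/3: x(2*log(4)/3) = 3/2.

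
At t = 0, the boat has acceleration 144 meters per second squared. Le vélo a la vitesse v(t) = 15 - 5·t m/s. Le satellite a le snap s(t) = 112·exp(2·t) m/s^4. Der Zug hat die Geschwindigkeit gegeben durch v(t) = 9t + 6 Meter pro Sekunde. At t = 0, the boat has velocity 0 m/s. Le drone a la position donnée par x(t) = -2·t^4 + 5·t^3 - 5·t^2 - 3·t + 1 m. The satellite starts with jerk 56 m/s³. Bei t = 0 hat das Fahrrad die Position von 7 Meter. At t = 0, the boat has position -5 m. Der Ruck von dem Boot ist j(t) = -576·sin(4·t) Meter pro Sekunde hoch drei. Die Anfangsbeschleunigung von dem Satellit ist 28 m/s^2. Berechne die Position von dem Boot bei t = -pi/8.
Ausgehend von dem Ruck j(t) = -576·sin(4·t), nehmen wir 3 Integrale. Das Integral von dem Ruck, mit a(0) = 144, ergibt die Beschleunigung: a(t) = 144·cos(4·t). Mit ∫a(t)dt und Anwendung von v(0) = 0, finden wir v(t) = 36·sin(4·t). Die Stammfunktion von der Geschwindigkeit, mit x(0) = -5, ergibt die Position: x(t) = 4 - 9·cos(4·t). Aus der Gleichung für die Position x(t) = 4 - 9·cos(4·t), setzen wir t = -pi/8 ein und erhalten x = 4.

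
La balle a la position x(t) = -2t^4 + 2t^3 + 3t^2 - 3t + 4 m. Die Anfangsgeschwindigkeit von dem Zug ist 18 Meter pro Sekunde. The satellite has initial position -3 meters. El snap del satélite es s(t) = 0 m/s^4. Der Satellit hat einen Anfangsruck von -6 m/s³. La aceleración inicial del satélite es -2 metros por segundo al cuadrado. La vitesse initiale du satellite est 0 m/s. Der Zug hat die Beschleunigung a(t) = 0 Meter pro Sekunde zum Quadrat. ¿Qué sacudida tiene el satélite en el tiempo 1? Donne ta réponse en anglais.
To find the answer, we compute 1 integral of s(t) = 0. Integrating snap and using the initial condition j(0) = -6, we get j(t) = -6. From the given jerk equation j(t) = -6, we substitute t = 1 to get j = -6.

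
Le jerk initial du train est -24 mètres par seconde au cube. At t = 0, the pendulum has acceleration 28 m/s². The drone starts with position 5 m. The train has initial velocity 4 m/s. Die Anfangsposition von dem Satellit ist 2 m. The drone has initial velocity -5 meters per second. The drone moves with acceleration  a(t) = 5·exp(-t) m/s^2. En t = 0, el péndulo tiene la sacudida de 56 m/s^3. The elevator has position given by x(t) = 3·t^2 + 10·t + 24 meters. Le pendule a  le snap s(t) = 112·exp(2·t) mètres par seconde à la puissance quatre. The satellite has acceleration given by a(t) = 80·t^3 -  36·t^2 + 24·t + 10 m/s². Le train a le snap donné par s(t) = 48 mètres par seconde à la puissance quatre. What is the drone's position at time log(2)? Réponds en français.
Nous devons intégrer notre équation de l'accélération a(t) = 5·exp(-t) 2 fois. La primitive de l'accélération, avec v(0) = -5, donne la vitesse: v(t) = -5·exp(-t). La primitive de la vitesse est la position. En utilisant x(0) = 5, nous obtenons x(t) = 5·exp(-t). De l'équation de la position x(t) = 5·exp(-t), nous substituons t = log(2) pour obtenir x = 5/2.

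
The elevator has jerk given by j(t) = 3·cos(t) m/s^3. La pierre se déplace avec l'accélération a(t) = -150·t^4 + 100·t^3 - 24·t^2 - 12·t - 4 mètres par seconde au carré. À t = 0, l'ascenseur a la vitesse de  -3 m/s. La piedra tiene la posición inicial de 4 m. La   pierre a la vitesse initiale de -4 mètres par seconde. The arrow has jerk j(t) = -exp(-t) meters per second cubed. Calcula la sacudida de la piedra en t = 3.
Para resolver esto, necesitamos tomar 1 derivada de nuestra ecuación de la aceleración a(t) = -150·t^4 + 100·t^3 - 24·t^2 - 12·t - 4. Tomando d/dt de a(t), encontramos j(t) = -600·t^3 + 300·t^2 - 48·t - 12. Tenemos la sacudida j(t) = -600·t^3 + 300·t^2 - 48·t - 12. Sustituyendo t = 3: j(3) = -13656.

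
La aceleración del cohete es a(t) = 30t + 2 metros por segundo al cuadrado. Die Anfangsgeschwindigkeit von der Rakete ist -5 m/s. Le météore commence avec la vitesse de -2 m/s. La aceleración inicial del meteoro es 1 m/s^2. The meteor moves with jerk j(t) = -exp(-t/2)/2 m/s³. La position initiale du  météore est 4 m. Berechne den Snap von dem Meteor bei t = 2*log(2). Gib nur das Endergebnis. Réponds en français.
s(2*log(2)) = 1/8.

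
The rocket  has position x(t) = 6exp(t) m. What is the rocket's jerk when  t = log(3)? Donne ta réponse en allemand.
Ausgehend von der Position x(t) = 6·exp(t), nehmen wir 3 Ableitungen. Durch Ableiten von der Position erhalten wir die Geschwindigkeit: v(t) = 6·exp(t). Mit d/dt von v(t) finden wir a(t) = 6·exp(t). Die Ableitung von der Beschleunigung ergibt den Ruck: j(t) = 6·exp(t). Wir haben den Ruck j(t) = 6·exp(t). Durch Einsetzen von t = log(3): j(log(3)) = 18.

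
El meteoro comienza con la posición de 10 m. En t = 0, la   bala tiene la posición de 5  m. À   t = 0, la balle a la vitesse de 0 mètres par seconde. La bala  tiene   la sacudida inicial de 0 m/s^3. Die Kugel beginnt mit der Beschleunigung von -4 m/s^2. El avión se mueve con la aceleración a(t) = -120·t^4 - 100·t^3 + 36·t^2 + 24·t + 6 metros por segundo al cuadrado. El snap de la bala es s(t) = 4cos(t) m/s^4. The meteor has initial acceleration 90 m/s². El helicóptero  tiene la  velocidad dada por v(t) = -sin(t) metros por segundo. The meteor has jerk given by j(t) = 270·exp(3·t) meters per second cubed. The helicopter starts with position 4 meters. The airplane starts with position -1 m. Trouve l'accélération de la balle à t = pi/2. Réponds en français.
Nous devons trouver la primitive de notre équation du snap s(t) = 4·cos(t) 2 fois. L'intégrale du snap est le jerk. En utilisant j(0) = 0, nous obtenons j(t) = 4·sin(t). La primitive du jerk, avec a(0) = -4, donne l'accélération: a(t) = -4·cos(t). De l'équation de l'accélération a(t) = -4·cos(t), nous substituons t = pi/2 pour obtenir a = 0.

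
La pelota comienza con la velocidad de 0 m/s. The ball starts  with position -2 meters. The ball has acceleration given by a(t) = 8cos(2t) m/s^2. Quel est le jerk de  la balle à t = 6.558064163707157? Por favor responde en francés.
En partant de l'accélération a(t) = 8·cos(2·t), nous prenons 1 dérivée. La dérivée de l'accélération donne le jerk: j(t) = -16·sin(2·t). De l'équation du jerk j(t) = -16·sin(2·t), nous substituons t = 6.558064163707157 pour obtenir j = -8.35969052846669.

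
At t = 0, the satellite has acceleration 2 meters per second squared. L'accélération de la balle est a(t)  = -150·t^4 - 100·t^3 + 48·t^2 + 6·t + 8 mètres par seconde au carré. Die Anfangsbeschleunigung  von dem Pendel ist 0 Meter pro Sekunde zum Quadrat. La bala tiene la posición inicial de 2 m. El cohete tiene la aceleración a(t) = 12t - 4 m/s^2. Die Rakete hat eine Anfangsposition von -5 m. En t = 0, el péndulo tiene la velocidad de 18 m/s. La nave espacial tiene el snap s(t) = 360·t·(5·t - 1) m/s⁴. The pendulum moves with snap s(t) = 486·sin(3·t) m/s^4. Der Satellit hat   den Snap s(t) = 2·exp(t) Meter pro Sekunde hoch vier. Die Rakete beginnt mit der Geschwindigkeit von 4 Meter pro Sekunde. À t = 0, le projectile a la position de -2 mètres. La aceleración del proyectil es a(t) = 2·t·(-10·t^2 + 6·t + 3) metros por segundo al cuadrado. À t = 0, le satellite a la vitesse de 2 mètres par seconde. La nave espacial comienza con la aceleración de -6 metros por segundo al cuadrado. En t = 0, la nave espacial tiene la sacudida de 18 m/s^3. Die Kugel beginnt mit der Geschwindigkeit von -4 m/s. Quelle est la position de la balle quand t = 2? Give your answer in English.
Starting from acceleration a(t) = -150·t^4 - 100·t^3 + 48·t^2 + 6·t + 8, we take 2 integrals. The antiderivative of acceleration is velocity. Using v(0) = -4, we get v(t) = -30·t^5 - 25·t^4 + 16·t^3 + 3·t^2 + 8·t - 4. The integral of velocity is position. Using x(0) = 2, we get x(t) = -5·t^6 - 5·t^5 + 4·t^4 + t^3 + 4·t^2 - 4·t + 2. We have position x(t) = -5·t^6 - 5·t^5 + 4·t^4 + t^3 + 4·t^2 - 4·t + 2. Substituting t = 2: x(2) = -398.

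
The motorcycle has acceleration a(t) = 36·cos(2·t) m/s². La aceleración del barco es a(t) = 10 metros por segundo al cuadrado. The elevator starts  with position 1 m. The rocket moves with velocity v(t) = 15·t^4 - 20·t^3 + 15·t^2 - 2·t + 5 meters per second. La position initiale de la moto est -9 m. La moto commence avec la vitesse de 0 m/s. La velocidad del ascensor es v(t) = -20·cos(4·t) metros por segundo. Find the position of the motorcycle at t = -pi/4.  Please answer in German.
Um dies zu lösen, müssen wir 2 Stammfunktionen unserer Gleichung für die Beschleunigung a(t) = 36·cos(2·t) finden. Das Integral von der Beschleunigung ist die Geschwindigkeit. Mit v(0) = 0 erhalten wir v(t) = 18·sin(2·t). Die Stammfunktion von der Geschwindigkeit ist die Position. Mit x(0) = -9 erhalten wir x(t) = -9·cos(2·t). Aus der Gleichung für die Position x(t) = -9·cos(2·t), setzen wir t = -pi/4 ein und erhalten x = 0.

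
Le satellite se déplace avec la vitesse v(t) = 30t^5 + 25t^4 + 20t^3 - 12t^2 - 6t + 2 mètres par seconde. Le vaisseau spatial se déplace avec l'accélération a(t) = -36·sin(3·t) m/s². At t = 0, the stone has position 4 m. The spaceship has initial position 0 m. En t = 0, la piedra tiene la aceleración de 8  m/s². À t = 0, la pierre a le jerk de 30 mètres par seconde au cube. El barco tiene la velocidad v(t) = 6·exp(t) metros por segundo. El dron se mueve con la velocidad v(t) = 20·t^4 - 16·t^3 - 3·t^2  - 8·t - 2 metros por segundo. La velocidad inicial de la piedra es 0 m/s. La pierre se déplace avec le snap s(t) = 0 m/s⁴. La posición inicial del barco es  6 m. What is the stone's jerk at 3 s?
We need to integrate our snap equation s(t) = 0 1 time. Finding the integral of s(t) and using j(0) = 30: j(t) = 30. From the given jerk equation j(t) = 30, we substitute t = 3 to get j = 30.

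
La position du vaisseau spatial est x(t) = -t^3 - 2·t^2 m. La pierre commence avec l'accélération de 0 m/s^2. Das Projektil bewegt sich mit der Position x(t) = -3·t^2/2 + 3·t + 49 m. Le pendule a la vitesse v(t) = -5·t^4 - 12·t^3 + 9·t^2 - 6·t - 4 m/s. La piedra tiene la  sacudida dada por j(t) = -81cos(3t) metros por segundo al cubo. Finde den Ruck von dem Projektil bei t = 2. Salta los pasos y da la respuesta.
j(2) = 0.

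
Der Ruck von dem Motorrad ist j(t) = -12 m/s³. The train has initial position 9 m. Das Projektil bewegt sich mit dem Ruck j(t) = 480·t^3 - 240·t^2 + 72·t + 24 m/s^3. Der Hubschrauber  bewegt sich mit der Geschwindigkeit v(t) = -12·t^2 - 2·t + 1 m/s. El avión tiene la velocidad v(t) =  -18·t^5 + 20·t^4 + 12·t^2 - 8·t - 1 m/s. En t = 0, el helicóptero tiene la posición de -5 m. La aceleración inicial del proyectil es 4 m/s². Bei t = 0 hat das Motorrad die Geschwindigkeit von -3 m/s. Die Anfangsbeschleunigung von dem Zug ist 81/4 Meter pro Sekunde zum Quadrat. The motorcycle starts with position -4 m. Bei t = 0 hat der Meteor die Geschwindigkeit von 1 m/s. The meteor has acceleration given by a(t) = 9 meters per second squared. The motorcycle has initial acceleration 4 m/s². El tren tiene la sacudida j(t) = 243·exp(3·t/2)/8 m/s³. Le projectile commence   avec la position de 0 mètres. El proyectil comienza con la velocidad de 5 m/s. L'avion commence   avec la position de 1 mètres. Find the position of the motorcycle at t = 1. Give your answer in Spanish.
Necesitamos integrar nuestra ecuación de la sacudida j(t) = -12 3 veces. Integrando la sacudida y usando la condición inicial a(0) = 4, obtenemos a(t) = 4 - 12·t. Integrando la aceleración y usando la condición inicial v(0) = -3, obtenemos v(t) = -6·t^2 + 4·t - 3. La integral de la velocidad es la posición. Usando x(0) = -4, obtenemos x(t) = -2·t^3 + 2·t^2 - 3·t - 4. Usando x(t) = -2·t^3 + 2·t^2 - 3·t - 4 y sustituyendo t = 1, encontramos x = -7.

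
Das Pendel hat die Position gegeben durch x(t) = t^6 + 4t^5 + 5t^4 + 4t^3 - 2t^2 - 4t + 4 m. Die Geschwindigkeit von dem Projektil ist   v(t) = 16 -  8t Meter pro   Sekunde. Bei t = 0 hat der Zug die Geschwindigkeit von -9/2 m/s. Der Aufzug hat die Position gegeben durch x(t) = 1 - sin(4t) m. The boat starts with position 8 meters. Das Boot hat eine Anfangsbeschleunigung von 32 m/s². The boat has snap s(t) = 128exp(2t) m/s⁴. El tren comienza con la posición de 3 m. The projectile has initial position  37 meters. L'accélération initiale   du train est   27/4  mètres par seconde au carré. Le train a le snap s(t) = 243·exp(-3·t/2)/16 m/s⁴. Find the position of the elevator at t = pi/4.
Using x(t) = 1 - sin(4·t) and substituting t = pi/4, we find x = 1.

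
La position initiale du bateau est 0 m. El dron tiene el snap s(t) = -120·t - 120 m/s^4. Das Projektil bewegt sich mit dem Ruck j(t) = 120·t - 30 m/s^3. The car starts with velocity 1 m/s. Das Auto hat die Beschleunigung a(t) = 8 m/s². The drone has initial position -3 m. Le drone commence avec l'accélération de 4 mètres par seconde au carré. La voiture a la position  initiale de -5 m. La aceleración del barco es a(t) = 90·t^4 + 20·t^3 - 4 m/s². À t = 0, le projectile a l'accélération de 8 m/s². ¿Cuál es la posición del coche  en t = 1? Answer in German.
Ausgehend von der Beschleunigung a(t) = 8, nehmen wir 2 Stammfunktionen. Das Integral von der Beschleunigung, mit v(0) = 1, ergibt die Geschwindigkeit: v(t) = 8·t + 1. Mit ∫v(t)dt und Anwendung von x(0) = -5, finden wir x(t) = 4·t^2 + t - 5. Mit x(t) = 4·t^2 + t - 5 und Einsetzen von t = 1, finden wir x = 0.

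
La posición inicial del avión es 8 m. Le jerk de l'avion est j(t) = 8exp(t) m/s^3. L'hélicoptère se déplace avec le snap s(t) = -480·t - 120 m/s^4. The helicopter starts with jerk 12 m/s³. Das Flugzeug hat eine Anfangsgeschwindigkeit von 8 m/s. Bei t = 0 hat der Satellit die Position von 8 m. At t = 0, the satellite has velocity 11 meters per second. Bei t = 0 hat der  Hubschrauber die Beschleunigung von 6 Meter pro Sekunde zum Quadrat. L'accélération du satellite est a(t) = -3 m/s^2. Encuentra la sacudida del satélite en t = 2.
Debemos derivar nuestra ecuación de la aceleración a(t) = -3 1 vez. Derivando la aceleración, obtenemos la sacudida: j(t) = 0. De la ecuación de la sacudida j(t) = 0, sustituimos t = 2 para obtener j = 0.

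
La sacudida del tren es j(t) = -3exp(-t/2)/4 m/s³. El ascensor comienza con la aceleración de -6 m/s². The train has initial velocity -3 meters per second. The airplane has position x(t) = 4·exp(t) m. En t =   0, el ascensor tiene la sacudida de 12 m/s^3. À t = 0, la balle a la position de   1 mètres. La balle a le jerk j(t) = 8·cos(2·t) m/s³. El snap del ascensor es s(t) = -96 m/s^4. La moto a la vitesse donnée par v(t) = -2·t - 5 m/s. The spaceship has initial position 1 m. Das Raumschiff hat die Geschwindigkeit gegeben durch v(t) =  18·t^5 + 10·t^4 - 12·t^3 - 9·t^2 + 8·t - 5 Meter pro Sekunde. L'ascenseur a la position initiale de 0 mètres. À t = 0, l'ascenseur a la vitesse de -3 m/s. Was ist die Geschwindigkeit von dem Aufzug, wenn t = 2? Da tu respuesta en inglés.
Starting from snap s(t) = -96, we take 3 antiderivatives. Taking ∫s(t)dt and applying j(0) = 12, we find j(t) = 12 - 96·t. Finding the integral of j(t) and using a(0) = -6: a(t) = -48·t^2 + 12·t - 6. The integral of acceleration is velocity. Using v(0) = -3, we get v(t) = -16·t^3 + 6·t^2 - 6·t - 3. Using v(t) = -16·t^3 + 6·t^2 - 6·t - 3 and substituting t = 2, we find v = -119.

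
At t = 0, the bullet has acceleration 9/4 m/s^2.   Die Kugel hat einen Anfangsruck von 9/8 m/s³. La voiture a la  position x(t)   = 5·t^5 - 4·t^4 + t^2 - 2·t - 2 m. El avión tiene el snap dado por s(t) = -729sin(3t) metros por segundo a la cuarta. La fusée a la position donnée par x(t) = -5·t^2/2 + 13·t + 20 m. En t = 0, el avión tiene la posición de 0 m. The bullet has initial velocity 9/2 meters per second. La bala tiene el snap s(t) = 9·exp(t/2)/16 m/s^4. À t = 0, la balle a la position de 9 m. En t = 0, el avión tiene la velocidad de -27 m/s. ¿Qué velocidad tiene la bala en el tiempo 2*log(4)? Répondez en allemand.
Wir müssen unsere Gleichung für den Snap s(t) = 9·exp(t/2)/16 3-mal integrieren. Die Stammfunktion von dem Snap ist der Ruck. Mit j(0) = 9/8 erhalten wir j(t) = 9·exp(t/2)/8. Durch Integration von dem Ruck und Verwendung der Anfangsbedingung a(0) = 9/4, erhalten wir a(t) = 9·exp(t/2)/4. Das Integral von der Beschleunigung ist die Geschwindigkeit. Mit v(0) = 9/2 erhalten wir v(t) = 9·exp(t/2)/2. Aus der Gleichung für die Geschwindigkeit v(t) = 9·exp(t/2)/2, setzen wir t = 2*log(4) ein und erhalten v = 18.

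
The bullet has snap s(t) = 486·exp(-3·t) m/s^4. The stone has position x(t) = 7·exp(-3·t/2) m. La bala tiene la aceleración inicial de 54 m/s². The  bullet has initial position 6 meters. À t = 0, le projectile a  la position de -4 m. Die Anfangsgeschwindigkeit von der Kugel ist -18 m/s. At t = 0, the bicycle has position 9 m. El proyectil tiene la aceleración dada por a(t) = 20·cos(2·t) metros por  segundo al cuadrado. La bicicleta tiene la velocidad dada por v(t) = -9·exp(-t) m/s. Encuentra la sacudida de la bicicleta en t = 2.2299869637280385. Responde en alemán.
Ausgehend von der Geschwindigkeit v(t) = -9·exp(-t), nehmen wir 2 Ableitungen. Mit d/dt von v(t) finden wir a(t) = 9·exp(-t). Durch Ableiten von der Beschleunigung erhalten wir den Ruck: j(t) = -9·exp(-t). Aus der Gleichung für den Ruck j(t) = -9·exp(-t), setzen wir t = 2.2299869637280385 ein und erhalten j = -0.967768487233117.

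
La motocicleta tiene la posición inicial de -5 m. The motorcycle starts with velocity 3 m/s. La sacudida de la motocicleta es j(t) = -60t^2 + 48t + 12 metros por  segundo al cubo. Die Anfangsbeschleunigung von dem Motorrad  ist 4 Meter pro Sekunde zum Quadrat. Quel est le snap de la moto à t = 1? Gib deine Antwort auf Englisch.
To solve this, we need to take 1 derivative of our jerk equation j(t) = -60·t^2 + 48·t + 12. Taking d/dt of j(t), we find s(t) = 48 - 120·t. Using s(t) = 48 - 120·t and substituting t = 1, we find s = -72.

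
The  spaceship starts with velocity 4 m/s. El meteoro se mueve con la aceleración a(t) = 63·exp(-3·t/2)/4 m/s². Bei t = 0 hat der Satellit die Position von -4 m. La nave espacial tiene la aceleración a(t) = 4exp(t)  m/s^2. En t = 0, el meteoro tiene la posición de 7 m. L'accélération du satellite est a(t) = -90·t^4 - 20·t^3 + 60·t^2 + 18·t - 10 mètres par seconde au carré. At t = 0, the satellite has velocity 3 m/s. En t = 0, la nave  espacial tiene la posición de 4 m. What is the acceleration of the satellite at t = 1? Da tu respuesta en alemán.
Aus der Gleichung für die Beschleunigung a(t) = -90·t^4 - 20·t^3 + 60·t^2 + 18·t - 10, setzen wir t = 1 ein und erhalten a = -42.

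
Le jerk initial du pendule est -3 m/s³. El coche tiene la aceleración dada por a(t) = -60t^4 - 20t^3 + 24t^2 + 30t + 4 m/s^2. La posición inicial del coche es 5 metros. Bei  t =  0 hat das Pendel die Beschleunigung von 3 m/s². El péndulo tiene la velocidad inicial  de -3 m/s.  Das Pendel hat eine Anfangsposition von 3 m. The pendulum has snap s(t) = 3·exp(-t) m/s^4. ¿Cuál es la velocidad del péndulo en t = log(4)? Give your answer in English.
We must find the integral of our snap equation s(t) = 3·exp(-t) 3 times. The integral of snap is jerk. Using j(0) = -3, we get j(t) = -3·exp(-t). Finding the antiderivative of j(t) and using a(0) = 3: a(t) = 3·exp(-t). Finding the integral of a(t) and using v(0) = -3: v(t) = -3·exp(-t). From the given velocity equation v(t) = -3·exp(-t), we substitute t = log(4) to get v = -3/4.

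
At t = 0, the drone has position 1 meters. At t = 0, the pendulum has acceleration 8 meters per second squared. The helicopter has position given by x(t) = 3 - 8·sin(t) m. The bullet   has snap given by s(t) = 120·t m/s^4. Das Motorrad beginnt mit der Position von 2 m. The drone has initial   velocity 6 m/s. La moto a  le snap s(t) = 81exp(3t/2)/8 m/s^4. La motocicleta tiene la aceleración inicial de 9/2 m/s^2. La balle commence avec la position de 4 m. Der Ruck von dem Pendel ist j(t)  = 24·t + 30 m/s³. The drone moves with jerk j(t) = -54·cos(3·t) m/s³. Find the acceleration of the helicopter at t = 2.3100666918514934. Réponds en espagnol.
Debemos derivar nuestra ecuación de la posición x(t) = 3 - 8·sin(t) 2 veces. La derivada de la posición da la velocidad: v(t) = -8·cos(t). Tomando d/dt de v(t), encontramos a(t) = 8·sin(t). Usando a(t) = 8·sin(t) y sustituyendo t = 2.3100666918514934, encontramos a = 5.91168276911985.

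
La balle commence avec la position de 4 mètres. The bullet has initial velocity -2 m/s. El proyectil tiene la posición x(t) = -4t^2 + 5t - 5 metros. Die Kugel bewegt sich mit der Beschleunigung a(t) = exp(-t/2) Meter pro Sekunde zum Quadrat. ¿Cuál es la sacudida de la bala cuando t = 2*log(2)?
Debemos derivar nuestra ecuación de la aceleración a(t) = exp(-t/2) 1 vez. La derivada de la aceleración da la sacudida: j(t) = -exp(-t/2)/2. Tenemos la sacudida j(t) = -exp(-t/2)/2. Sustituyendo t = 2*log(2): j(2*log(2)) = -1/4.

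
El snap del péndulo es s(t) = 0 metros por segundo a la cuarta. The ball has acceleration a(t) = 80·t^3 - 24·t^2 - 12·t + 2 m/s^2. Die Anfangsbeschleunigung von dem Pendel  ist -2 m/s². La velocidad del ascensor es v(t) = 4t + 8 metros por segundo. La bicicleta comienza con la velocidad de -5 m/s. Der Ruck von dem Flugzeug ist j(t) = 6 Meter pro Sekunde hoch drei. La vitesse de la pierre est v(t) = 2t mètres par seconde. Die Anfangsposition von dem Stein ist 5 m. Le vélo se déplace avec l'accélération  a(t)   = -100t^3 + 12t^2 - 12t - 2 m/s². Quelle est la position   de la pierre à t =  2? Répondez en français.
En partant de la vitesse v(t) = 2·t, nous prenons 1 primitive. La primitive de la vitesse, avec x(0) = 5, donne la position: x(t) = t^2 + 5. De l'équation de la position x(t) = t^2 + 5, nous substituons t = 2 pour obtenir x = 9.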